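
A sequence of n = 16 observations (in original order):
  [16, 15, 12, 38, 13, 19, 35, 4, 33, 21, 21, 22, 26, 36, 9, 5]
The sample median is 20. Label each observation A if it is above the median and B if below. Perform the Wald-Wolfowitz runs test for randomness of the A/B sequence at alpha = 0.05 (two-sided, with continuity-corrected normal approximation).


Step 1: Compute median = 20; label A = above, B = below.
Labels in order: BBBABBABAAAAAABB  (n_A = 8, n_B = 8)
Step 2: Count runs R = 7.
Step 3: Under H0 (random ordering), E[R] = 2*n_A*n_B/(n_A+n_B) + 1 = 2*8*8/16 + 1 = 9.0000.
        Var[R] = 2*n_A*n_B*(2*n_A*n_B - n_A - n_B) / ((n_A+n_B)^2 * (n_A+n_B-1)) = 14336/3840 = 3.7333.
        SD[R] = 1.9322.
Step 4: Continuity-corrected z = (R + 0.5 - E[R]) / SD[R] = (7 + 0.5 - 9.0000) / 1.9322 = -0.7763.
Step 5: Two-sided p-value via normal approximation = 2*(1 - Phi(|z|)) = 0.437558.
Step 6: alpha = 0.05. fail to reject H0.

R = 7, z = -0.7763, p = 0.437558, fail to reject H0.


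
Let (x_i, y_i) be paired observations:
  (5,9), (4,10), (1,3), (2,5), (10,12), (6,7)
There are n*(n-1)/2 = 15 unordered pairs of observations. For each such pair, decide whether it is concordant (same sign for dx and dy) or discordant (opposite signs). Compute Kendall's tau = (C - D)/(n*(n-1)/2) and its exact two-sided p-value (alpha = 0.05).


Step 1: Enumerate the 15 unordered pairs (i,j) with i<j and classify each by sign(x_j-x_i) * sign(y_j-y_i).
  (1,2):dx=-1,dy=+1->D; (1,3):dx=-4,dy=-6->C; (1,4):dx=-3,dy=-4->C; (1,5):dx=+5,dy=+3->C
  (1,6):dx=+1,dy=-2->D; (2,3):dx=-3,dy=-7->C; (2,4):dx=-2,dy=-5->C; (2,5):dx=+6,dy=+2->C
  (2,6):dx=+2,dy=-3->D; (3,4):dx=+1,dy=+2->C; (3,5):dx=+9,dy=+9->C; (3,6):dx=+5,dy=+4->C
  (4,5):dx=+8,dy=+7->C; (4,6):dx=+4,dy=+2->C; (5,6):dx=-4,dy=-5->C
Step 2: C = 12, D = 3, total pairs = 15.
Step 3: tau = (C - D)/(n(n-1)/2) = (12 - 3)/15 = 0.600000.
Step 4: Exact two-sided p-value (enumerate n! = 720 permutations of y under H0): p = 0.136111.
Step 5: alpha = 0.05. fail to reject H0.

tau_b = 0.6000 (C=12, D=3), p = 0.136111, fail to reject H0.


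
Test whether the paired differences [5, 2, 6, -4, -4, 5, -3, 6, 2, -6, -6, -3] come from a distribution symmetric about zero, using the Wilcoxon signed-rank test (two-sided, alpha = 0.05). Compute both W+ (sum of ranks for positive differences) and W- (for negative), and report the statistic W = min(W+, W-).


Step 1: Drop any zero differences (none here) and take |d_i|.
|d| = [5, 2, 6, 4, 4, 5, 3, 6, 2, 6, 6, 3]
Step 2: Midrank |d_i| (ties get averaged ranks).
ranks: |5|->7.5, |2|->1.5, |6|->10.5, |4|->5.5, |4|->5.5, |5|->7.5, |3|->3.5, |6|->10.5, |2|->1.5, |6|->10.5, |6|->10.5, |3|->3.5
Step 3: Attach original signs; sum ranks with positive sign and with negative sign.
W+ = 7.5 + 1.5 + 10.5 + 7.5 + 10.5 + 1.5 = 39
W- = 5.5 + 5.5 + 3.5 + 10.5 + 10.5 + 3.5 = 39
(Check: W+ + W- = 78 should equal n(n+1)/2 = 78.)
Step 4: Test statistic W = min(W+, W-) = 39.
Step 5: Ties in |d|, so use the tie-corrected normal approximation.
        E[W] = n(n+1)/4 = 12*13/4 = 39.
        Tie groups: |d|=2 (t=2), |d|=3 (t=2), |d|=4 (t=2), |d|=5 (t=2), |d|=6 (t=4); sum(t^3 - t) = 84.
        Var[W] = n(n+1)(2n+1)/24 - sum(t^3-t)/48 = 3900/24 - 84/48 = 160.75.
        z = (W - E[W]) / sqrt(Var[W]) = (39 - 39) / 12.6787 = 0.0000.
        Two-sided p = 2*Phi(z) = 1.000000.
Step 6: alpha = 0.05. fail to reject H0.

W+ = 39, W- = 39, W = min = 39, p = 1.000000, fail to reject H0.


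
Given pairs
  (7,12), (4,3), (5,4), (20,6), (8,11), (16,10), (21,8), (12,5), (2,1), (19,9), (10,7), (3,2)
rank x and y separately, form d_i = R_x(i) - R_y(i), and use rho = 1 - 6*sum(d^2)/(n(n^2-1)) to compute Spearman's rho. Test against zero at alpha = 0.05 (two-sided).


Step 1: Rank x and y separately (midranks; no ties here).
rank(x): 7->5, 4->3, 5->4, 20->11, 8->6, 16->9, 21->12, 12->8, 2->1, 19->10, 10->7, 3->2
rank(y): 12->12, 3->3, 4->4, 6->6, 11->11, 10->10, 8->8, 5->5, 1->1, 9->9, 7->7, 2->2
Step 2: d_i = R_x(i) - R_y(i); compute d_i^2.
  (5-12)^2=49, (3-3)^2=0, (4-4)^2=0, (11-6)^2=25, (6-11)^2=25, (9-10)^2=1, (12-8)^2=16, (8-5)^2=9, (1-1)^2=0, (10-9)^2=1, (7-7)^2=0, (2-2)^2=0
sum(d^2) = 126.
Step 3: rho = 1 - 6*126 / (12*(12^2 - 1)) = 1 - 756/1716 = 0.559441.
Step 4: Under H0, t = rho * sqrt((n-2)/(1-rho^2)) = 2.1344 ~ t(10).
Step 5: Two-sided p-value from the t-distribution with 10 df = 0.058589.
Step 6: alpha = 0.05. fail to reject H0.

rho = 0.5594, p = 0.058589, fail to reject H0 at alpha = 0.05.


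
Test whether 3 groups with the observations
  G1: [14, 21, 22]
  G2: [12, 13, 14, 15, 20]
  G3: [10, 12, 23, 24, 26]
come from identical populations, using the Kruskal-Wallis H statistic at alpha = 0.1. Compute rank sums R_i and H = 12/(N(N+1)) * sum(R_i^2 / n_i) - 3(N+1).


Step 1: Combine all N = 13 observations and assign midranks.
sorted (value, group, rank): (10,G3,1), (12,G2,2.5), (12,G3,2.5), (13,G2,4), (14,G1,5.5), (14,G2,5.5), (15,G2,7), (20,G2,8), (21,G1,9), (22,G1,10), (23,G3,11), (24,G3,12), (26,G3,13)
Step 2: Sum ranks within each group.
R_1 = 24.5 (n_1 = 3)
R_2 = 27 (n_2 = 5)
R_3 = 39.5 (n_3 = 5)
Step 3: H = 12/(N(N+1)) * sum(R_i^2/n_i) - 3(N+1)
     = 12/(13*14) * (24.5^2/3 + 27^2/5 + 39.5^2/5) - 3*14
     = 0.065934 * 657.933 - 42
     = 1.380220.
Step 4: Ties present; correction factor C = 1 - 12/(13^3 - 13) = 0.994505. Corrected H = 1.380220 / 0.994505 = 1.387845.
Step 5: Under H0, H ~ chi^2(2); p-value = 0.499612.
Step 6: alpha = 0.1. fail to reject H0.

H = 1.3878, df = 2, p = 0.499612, fail to reject H0.


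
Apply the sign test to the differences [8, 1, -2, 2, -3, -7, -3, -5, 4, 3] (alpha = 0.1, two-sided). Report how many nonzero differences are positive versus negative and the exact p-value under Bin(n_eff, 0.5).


Step 1: Discard zero differences. Original n = 10; n_eff = number of nonzero differences = 10.
Nonzero differences (with sign): +8, +1, -2, +2, -3, -7, -3, -5, +4, +3
Step 2: Count signs: positive = 5, negative = 5.
Step 3: Under H0: P(positive) = 0.5, so the number of positives S ~ Bin(10, 0.5).
Step 4: Two-sided exact p-value = sum of Bin(10,0.5) probabilities at or below the observed probability = 1.000000.
Step 5: alpha = 0.1. fail to reject H0.

n_eff = 10, pos = 5, neg = 5, p = 1.000000, fail to reject H0.


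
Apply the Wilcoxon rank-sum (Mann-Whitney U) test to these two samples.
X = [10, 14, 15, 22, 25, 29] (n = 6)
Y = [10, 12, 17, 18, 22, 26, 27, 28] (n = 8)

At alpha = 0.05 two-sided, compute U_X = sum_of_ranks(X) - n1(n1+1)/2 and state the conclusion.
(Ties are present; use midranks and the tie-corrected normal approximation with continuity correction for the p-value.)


Step 1: Combine and sort all 14 observations; assign midranks.
sorted (value, group): (10,X), (10,Y), (12,Y), (14,X), (15,X), (17,Y), (18,Y), (22,X), (22,Y), (25,X), (26,Y), (27,Y), (28,Y), (29,X)
ranks: 10->1.5, 10->1.5, 12->3, 14->4, 15->5, 17->6, 18->7, 22->8.5, 22->8.5, 25->10, 26->11, 27->12, 28->13, 29->14
Step 2: Rank sum for X: R1 = 1.5 + 4 + 5 + 8.5 + 10 + 14 = 43.
Step 3: U_X = R1 - n1(n1+1)/2 = 43 - 6*7/2 = 43 - 21 = 22.
       U_Y = n1*n2 - U_X = 48 - 22 = 26.
Step 4: Ties are present, so use the tie-corrected normal approximation (with continuity correction) for the p-value.
Step 5: p-value = 0.846116; compare to alpha = 0.05. fail to reject H0.

U_X = 22, p = 0.846116, fail to reject H0 at alpha = 0.05.


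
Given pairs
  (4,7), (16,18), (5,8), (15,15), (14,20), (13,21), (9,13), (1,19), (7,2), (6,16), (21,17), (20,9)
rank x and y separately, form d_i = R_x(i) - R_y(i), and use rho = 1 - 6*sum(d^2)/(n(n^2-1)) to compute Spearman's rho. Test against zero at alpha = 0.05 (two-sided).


Step 1: Rank x and y separately (midranks; no ties here).
rank(x): 4->2, 16->10, 5->3, 15->9, 14->8, 13->7, 9->6, 1->1, 7->5, 6->4, 21->12, 20->11
rank(y): 7->2, 18->9, 8->3, 15->6, 20->11, 21->12, 13->5, 19->10, 2->1, 16->7, 17->8, 9->4
Step 2: d_i = R_x(i) - R_y(i); compute d_i^2.
  (2-2)^2=0, (10-9)^2=1, (3-3)^2=0, (9-6)^2=9, (8-11)^2=9, (7-12)^2=25, (6-5)^2=1, (1-10)^2=81, (5-1)^2=16, (4-7)^2=9, (12-8)^2=16, (11-4)^2=49
sum(d^2) = 216.
Step 3: rho = 1 - 6*216 / (12*(12^2 - 1)) = 1 - 1296/1716 = 0.244755.
Step 4: Under H0, t = rho * sqrt((n-2)/(1-rho^2)) = 0.7983 ~ t(10).
Step 5: Two-sided p-value from the t-distribution with 10 df = 0.443262.
Step 6: alpha = 0.05. fail to reject H0.

rho = 0.2448, p = 0.443262, fail to reject H0 at alpha = 0.05.


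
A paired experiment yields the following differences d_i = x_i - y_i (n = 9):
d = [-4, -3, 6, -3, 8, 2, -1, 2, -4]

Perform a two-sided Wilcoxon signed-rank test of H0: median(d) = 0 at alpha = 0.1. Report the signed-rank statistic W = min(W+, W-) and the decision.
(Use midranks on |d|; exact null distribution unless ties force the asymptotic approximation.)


Step 1: Drop any zero differences (none here) and take |d_i|.
|d| = [4, 3, 6, 3, 8, 2, 1, 2, 4]
Step 2: Midrank |d_i| (ties get averaged ranks).
ranks: |4|->6.5, |3|->4.5, |6|->8, |3|->4.5, |8|->9, |2|->2.5, |1|->1, |2|->2.5, |4|->6.5
Step 3: Attach original signs; sum ranks with positive sign and with negative sign.
W+ = 8 + 9 + 2.5 + 2.5 = 22
W- = 6.5 + 4.5 + 4.5 + 1 + 6.5 = 23
(Check: W+ + W- = 45 should equal n(n+1)/2 = 45.)
Step 4: Test statistic W = min(W+, W-) = 22.
Step 5: Ties in |d|, so use the tie-corrected normal approximation.
        E[W] = n(n+1)/4 = 9*10/4 = 22.5.
        Tie groups: |d|=2 (t=2), |d|=3 (t=2), |d|=4 (t=2); sum(t^3 - t) = 18.
        Var[W] = n(n+1)(2n+1)/24 - sum(t^3-t)/48 = 1710/24 - 18/48 = 70.875.
        z = (W - E[W]) / sqrt(Var[W]) = (22 - 22.5) / 8.4187 = -0.0594.
        Two-sided p = 2*Phi(z) = 0.952640.
Step 6: alpha = 0.1. fail to reject H0.

W+ = 22, W- = 23, W = min = 22, p = 0.952640, fail to reject H0.


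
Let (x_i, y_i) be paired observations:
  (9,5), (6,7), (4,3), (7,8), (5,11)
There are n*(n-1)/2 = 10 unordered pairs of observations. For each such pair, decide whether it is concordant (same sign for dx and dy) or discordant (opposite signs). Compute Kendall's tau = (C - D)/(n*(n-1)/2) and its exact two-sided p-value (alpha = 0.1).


Step 1: Enumerate the 10 unordered pairs (i,j) with i<j and classify each by sign(x_j-x_i) * sign(y_j-y_i).
  (1,2):dx=-3,dy=+2->D; (1,3):dx=-5,dy=-2->C; (1,4):dx=-2,dy=+3->D; (1,5):dx=-4,dy=+6->D
  (2,3):dx=-2,dy=-4->C; (2,4):dx=+1,dy=+1->C; (2,5):dx=-1,dy=+4->D; (3,4):dx=+3,dy=+5->C
  (3,5):dx=+1,dy=+8->C; (4,5):dx=-2,dy=+3->D
Step 2: C = 5, D = 5, total pairs = 10.
Step 3: tau = (C - D)/(n(n-1)/2) = (5 - 5)/10 = 0.000000.
Step 4: Exact two-sided p-value (enumerate n! = 120 permutations of y under H0): p = 1.000000.
Step 5: alpha = 0.1. fail to reject H0.

tau_b = 0.0000 (C=5, D=5), p = 1.000000, fail to reject H0.


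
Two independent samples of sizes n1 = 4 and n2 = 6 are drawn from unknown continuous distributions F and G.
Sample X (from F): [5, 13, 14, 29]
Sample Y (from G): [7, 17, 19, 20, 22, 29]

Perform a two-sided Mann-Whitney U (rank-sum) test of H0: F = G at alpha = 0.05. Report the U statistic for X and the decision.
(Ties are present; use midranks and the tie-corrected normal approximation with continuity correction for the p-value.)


Step 1: Combine and sort all 10 observations; assign midranks.
sorted (value, group): (5,X), (7,Y), (13,X), (14,X), (17,Y), (19,Y), (20,Y), (22,Y), (29,X), (29,Y)
ranks: 5->1, 7->2, 13->3, 14->4, 17->5, 19->6, 20->7, 22->8, 29->9.5, 29->9.5
Step 2: Rank sum for X: R1 = 1 + 3 + 4 + 9.5 = 17.5.
Step 3: U_X = R1 - n1(n1+1)/2 = 17.5 - 4*5/2 = 17.5 - 10 = 7.5.
       U_Y = n1*n2 - U_X = 24 - 7.5 = 16.5.
Step 4: Ties are present, so use the tie-corrected normal approximation (with continuity correction) for the p-value.
Step 5: p-value = 0.392330; compare to alpha = 0.05. fail to reject H0.

U_X = 7.5, p = 0.392330, fail to reject H0 at alpha = 0.05.


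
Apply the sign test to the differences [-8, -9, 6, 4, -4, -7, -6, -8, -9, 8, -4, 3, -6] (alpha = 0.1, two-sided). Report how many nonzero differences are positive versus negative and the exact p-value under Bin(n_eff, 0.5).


Step 1: Discard zero differences. Original n = 13; n_eff = number of nonzero differences = 13.
Nonzero differences (with sign): -8, -9, +6, +4, -4, -7, -6, -8, -9, +8, -4, +3, -6
Step 2: Count signs: positive = 4, negative = 9.
Step 3: Under H0: P(positive) = 0.5, so the number of positives S ~ Bin(13, 0.5).
Step 4: Two-sided exact p-value = sum of Bin(13,0.5) probabilities at or below the observed probability = 0.266846.
Step 5: alpha = 0.1. fail to reject H0.

n_eff = 13, pos = 4, neg = 9, p = 0.266846, fail to reject H0.


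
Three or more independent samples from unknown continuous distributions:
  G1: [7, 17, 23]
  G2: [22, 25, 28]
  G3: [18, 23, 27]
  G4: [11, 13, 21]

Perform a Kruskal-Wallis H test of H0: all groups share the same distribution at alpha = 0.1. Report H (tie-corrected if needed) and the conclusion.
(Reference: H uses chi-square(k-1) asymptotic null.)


Step 1: Combine all N = 12 observations and assign midranks.
sorted (value, group, rank): (7,G1,1), (11,G4,2), (13,G4,3), (17,G1,4), (18,G3,5), (21,G4,6), (22,G2,7), (23,G1,8.5), (23,G3,8.5), (25,G2,10), (27,G3,11), (28,G2,12)
Step 2: Sum ranks within each group.
R_1 = 13.5 (n_1 = 3)
R_2 = 29 (n_2 = 3)
R_3 = 24.5 (n_3 = 3)
R_4 = 11 (n_4 = 3)
Step 3: H = 12/(N(N+1)) * sum(R_i^2/n_i) - 3(N+1)
     = 12/(12*13) * (13.5^2/3 + 29^2/3 + 24.5^2/3 + 11^2/3) - 3*13
     = 0.076923 * 581.5 - 39
     = 5.730769.
Step 4: Ties present; correction factor C = 1 - 6/(12^3 - 12) = 0.996503. Corrected H = 5.730769 / 0.996503 = 5.750877.
Step 5: Under H0, H ~ chi^2(3); p-value = 0.124380.
Step 6: alpha = 0.1. fail to reject H0.

H = 5.7509, df = 3, p = 0.124380, fail to reject H0.


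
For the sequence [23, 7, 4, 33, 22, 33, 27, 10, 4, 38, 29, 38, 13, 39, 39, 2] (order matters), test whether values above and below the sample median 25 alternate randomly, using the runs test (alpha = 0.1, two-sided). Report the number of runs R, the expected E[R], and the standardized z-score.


Step 1: Compute median = 25; label A = above, B = below.
Labels in order: BBBABAABBAAABAAB  (n_A = 8, n_B = 8)
Step 2: Count runs R = 9.
Step 3: Under H0 (random ordering), E[R] = 2*n_A*n_B/(n_A+n_B) + 1 = 2*8*8/16 + 1 = 9.0000.
        Var[R] = 2*n_A*n_B*(2*n_A*n_B - n_A - n_B) / ((n_A+n_B)^2 * (n_A+n_B-1)) = 14336/3840 = 3.7333.
        SD[R] = 1.9322.
Step 4: R = E[R], so z = 0 with no continuity correction.
Step 5: Two-sided p-value via normal approximation = 2*(1 - Phi(|z|)) = 1.000000.
Step 6: alpha = 0.1. fail to reject H0.

R = 9, z = 0.0000, p = 1.000000, fail to reject H0.


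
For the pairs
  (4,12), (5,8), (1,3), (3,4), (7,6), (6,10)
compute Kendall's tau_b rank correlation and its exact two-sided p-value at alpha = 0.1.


Step 1: Enumerate the 15 unordered pairs (i,j) with i<j and classify each by sign(x_j-x_i) * sign(y_j-y_i).
  (1,2):dx=+1,dy=-4->D; (1,3):dx=-3,dy=-9->C; (1,4):dx=-1,dy=-8->C; (1,5):dx=+3,dy=-6->D
  (1,6):dx=+2,dy=-2->D; (2,3):dx=-4,dy=-5->C; (2,4):dx=-2,dy=-4->C; (2,5):dx=+2,dy=-2->D
  (2,6):dx=+1,dy=+2->C; (3,4):dx=+2,dy=+1->C; (3,5):dx=+6,dy=+3->C; (3,6):dx=+5,dy=+7->C
  (4,5):dx=+4,dy=+2->C; (4,6):dx=+3,dy=+6->C; (5,6):dx=-1,dy=+4->D
Step 2: C = 10, D = 5, total pairs = 15.
Step 3: tau = (C - D)/(n(n-1)/2) = (10 - 5)/15 = 0.333333.
Step 4: Exact two-sided p-value (enumerate n! = 720 permutations of y under H0): p = 0.469444.
Step 5: alpha = 0.1. fail to reject H0.

tau_b = 0.3333 (C=10, D=5), p = 0.469444, fail to reject H0.


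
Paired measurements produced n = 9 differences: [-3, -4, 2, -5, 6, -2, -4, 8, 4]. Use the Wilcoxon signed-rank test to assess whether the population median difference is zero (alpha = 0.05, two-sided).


Step 1: Drop any zero differences (none here) and take |d_i|.
|d| = [3, 4, 2, 5, 6, 2, 4, 8, 4]
Step 2: Midrank |d_i| (ties get averaged ranks).
ranks: |3|->3, |4|->5, |2|->1.5, |5|->7, |6|->8, |2|->1.5, |4|->5, |8|->9, |4|->5
Step 3: Attach original signs; sum ranks with positive sign and with negative sign.
W+ = 1.5 + 8 + 9 + 5 = 23.5
W- = 3 + 5 + 7 + 1.5 + 5 = 21.5
(Check: W+ + W- = 45 should equal n(n+1)/2 = 45.)
Step 4: Test statistic W = min(W+, W-) = 21.5.
Step 5: Ties in |d|, so use the tie-corrected normal approximation.
        E[W] = n(n+1)/4 = 9*10/4 = 22.5.
        Tie groups: |d|=2 (t=2), |d|=4 (t=3); sum(t^3 - t) = 30.
        Var[W] = n(n+1)(2n+1)/24 - sum(t^3-t)/48 = 1710/24 - 30/48 = 70.625.
        z = (W - E[W]) / sqrt(Var[W]) = (21.5 - 22.5) / 8.4039 = -0.1190.
        Two-sided p = 2*Phi(z) = 0.905281.
Step 6: alpha = 0.05. fail to reject H0.

W+ = 23.5, W- = 21.5, W = min = 21.5, p = 0.905281, fail to reject H0.


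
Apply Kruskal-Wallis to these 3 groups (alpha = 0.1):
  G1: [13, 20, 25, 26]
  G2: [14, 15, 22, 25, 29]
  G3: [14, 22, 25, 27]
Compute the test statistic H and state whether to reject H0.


Step 1: Combine all N = 13 observations and assign midranks.
sorted (value, group, rank): (13,G1,1), (14,G2,2.5), (14,G3,2.5), (15,G2,4), (20,G1,5), (22,G2,6.5), (22,G3,6.5), (25,G1,9), (25,G2,9), (25,G3,9), (26,G1,11), (27,G3,12), (29,G2,13)
Step 2: Sum ranks within each group.
R_1 = 26 (n_1 = 4)
R_2 = 35 (n_2 = 5)
R_3 = 30 (n_3 = 4)
Step 3: H = 12/(N(N+1)) * sum(R_i^2/n_i) - 3(N+1)
     = 12/(13*14) * (26^2/4 + 35^2/5 + 30^2/4) - 3*14
     = 0.065934 * 639 - 42
     = 0.131868.
Step 4: Ties present; correction factor C = 1 - 36/(13^3 - 13) = 0.983516. Corrected H = 0.131868 / 0.983516 = 0.134078.
Step 5: Under H0, H ~ chi^2(2); p-value = 0.935159.
Step 6: alpha = 0.1. fail to reject H0.

H = 0.1341, df = 2, p = 0.935159, fail to reject H0.


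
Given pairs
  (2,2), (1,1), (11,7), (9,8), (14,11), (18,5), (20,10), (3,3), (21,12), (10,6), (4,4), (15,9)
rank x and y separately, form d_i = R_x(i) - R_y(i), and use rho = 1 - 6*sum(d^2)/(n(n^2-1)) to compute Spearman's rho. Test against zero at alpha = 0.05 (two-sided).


Step 1: Rank x and y separately (midranks; no ties here).
rank(x): 2->2, 1->1, 11->7, 9->5, 14->8, 18->10, 20->11, 3->3, 21->12, 10->6, 4->4, 15->9
rank(y): 2->2, 1->1, 7->7, 8->8, 11->11, 5->5, 10->10, 3->3, 12->12, 6->6, 4->4, 9->9
Step 2: d_i = R_x(i) - R_y(i); compute d_i^2.
  (2-2)^2=0, (1-1)^2=0, (7-7)^2=0, (5-8)^2=9, (8-11)^2=9, (10-5)^2=25, (11-10)^2=1, (3-3)^2=0, (12-12)^2=0, (6-6)^2=0, (4-4)^2=0, (9-9)^2=0
sum(d^2) = 44.
Step 3: rho = 1 - 6*44 / (12*(12^2 - 1)) = 1 - 264/1716 = 0.846154.
Step 4: Under H0, t = rho * sqrt((n-2)/(1-rho^2)) = 5.0208 ~ t(10).
Step 5: Two-sided p-value from the t-distribution with 10 df = 0.000521.
Step 6: alpha = 0.05. reject H0.

rho = 0.8462, p = 0.000521, reject H0 at alpha = 0.05.


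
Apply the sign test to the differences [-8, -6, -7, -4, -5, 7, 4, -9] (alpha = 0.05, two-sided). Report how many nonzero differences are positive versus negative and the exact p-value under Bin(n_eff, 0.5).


Step 1: Discard zero differences. Original n = 8; n_eff = number of nonzero differences = 8.
Nonzero differences (with sign): -8, -6, -7, -4, -5, +7, +4, -9
Step 2: Count signs: positive = 2, negative = 6.
Step 3: Under H0: P(positive) = 0.5, so the number of positives S ~ Bin(8, 0.5).
Step 4: Two-sided exact p-value = sum of Bin(8,0.5) probabilities at or below the observed probability = 0.289062.
Step 5: alpha = 0.05. fail to reject H0.

n_eff = 8, pos = 2, neg = 6, p = 0.289062, fail to reject H0.


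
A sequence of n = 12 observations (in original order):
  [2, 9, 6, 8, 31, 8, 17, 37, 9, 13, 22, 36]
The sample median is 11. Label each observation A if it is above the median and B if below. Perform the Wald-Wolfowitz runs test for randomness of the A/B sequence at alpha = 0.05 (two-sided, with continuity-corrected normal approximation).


Step 1: Compute median = 11; label A = above, B = below.
Labels in order: BBBBABAABAAA  (n_A = 6, n_B = 6)
Step 2: Count runs R = 6.
Step 3: Under H0 (random ordering), E[R] = 2*n_A*n_B/(n_A+n_B) + 1 = 2*6*6/12 + 1 = 7.0000.
        Var[R] = 2*n_A*n_B*(2*n_A*n_B - n_A - n_B) / ((n_A+n_B)^2 * (n_A+n_B-1)) = 4320/1584 = 2.7273.
        SD[R] = 1.6514.
Step 4: Continuity-corrected z = (R + 0.5 - E[R]) / SD[R] = (6 + 0.5 - 7.0000) / 1.6514 = -0.3028.
Step 5: Two-sided p-value via normal approximation = 2*(1 - Phi(|z|)) = 0.762069.
Step 6: alpha = 0.05. fail to reject H0.

R = 6, z = -0.3028, p = 0.762069, fail to reject H0.


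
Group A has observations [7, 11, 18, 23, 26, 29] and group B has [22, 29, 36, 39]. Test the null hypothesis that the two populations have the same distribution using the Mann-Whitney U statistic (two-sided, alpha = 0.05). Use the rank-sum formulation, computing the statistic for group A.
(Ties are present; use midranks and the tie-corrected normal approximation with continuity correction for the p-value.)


Step 1: Combine and sort all 10 observations; assign midranks.
sorted (value, group): (7,X), (11,X), (18,X), (22,Y), (23,X), (26,X), (29,X), (29,Y), (36,Y), (39,Y)
ranks: 7->1, 11->2, 18->3, 22->4, 23->5, 26->6, 29->7.5, 29->7.5, 36->9, 39->10
Step 2: Rank sum for X: R1 = 1 + 2 + 3 + 5 + 6 + 7.5 = 24.5.
Step 3: U_X = R1 - n1(n1+1)/2 = 24.5 - 6*7/2 = 24.5 - 21 = 3.5.
       U_Y = n1*n2 - U_X = 24 - 3.5 = 20.5.
Step 4: Ties are present, so use the tie-corrected normal approximation (with continuity correction) for the p-value.
Step 5: p-value = 0.087118; compare to alpha = 0.05. fail to reject H0.

U_X = 3.5, p = 0.087118, fail to reject H0 at alpha = 0.05.


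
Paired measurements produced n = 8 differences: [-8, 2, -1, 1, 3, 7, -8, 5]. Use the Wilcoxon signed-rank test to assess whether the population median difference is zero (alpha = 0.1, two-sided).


Step 1: Drop any zero differences (none here) and take |d_i|.
|d| = [8, 2, 1, 1, 3, 7, 8, 5]
Step 2: Midrank |d_i| (ties get averaged ranks).
ranks: |8|->7.5, |2|->3, |1|->1.5, |1|->1.5, |3|->4, |7|->6, |8|->7.5, |5|->5
Step 3: Attach original signs; sum ranks with positive sign and with negative sign.
W+ = 3 + 1.5 + 4 + 6 + 5 = 19.5
W- = 7.5 + 1.5 + 7.5 = 16.5
(Check: W+ + W- = 36 should equal n(n+1)/2 = 36.)
Step 4: Test statistic W = min(W+, W-) = 16.5.
Step 5: Ties in |d|, so use the tie-corrected normal approximation.
        E[W] = n(n+1)/4 = 8*9/4 = 18.
        Tie groups: |d|=1 (t=2), |d|=8 (t=2); sum(t^3 - t) = 12.
        Var[W] = n(n+1)(2n+1)/24 - sum(t^3-t)/48 = 1224/24 - 12/48 = 50.75.
        z = (W - E[W]) / sqrt(Var[W]) = (16.5 - 18) / 7.1239 = -0.2106.
        Two-sided p = 2*Phi(z) = 0.833232.
Step 6: alpha = 0.1. fail to reject H0.

W+ = 19.5, W- = 16.5, W = min = 16.5, p = 0.833232, fail to reject H0.


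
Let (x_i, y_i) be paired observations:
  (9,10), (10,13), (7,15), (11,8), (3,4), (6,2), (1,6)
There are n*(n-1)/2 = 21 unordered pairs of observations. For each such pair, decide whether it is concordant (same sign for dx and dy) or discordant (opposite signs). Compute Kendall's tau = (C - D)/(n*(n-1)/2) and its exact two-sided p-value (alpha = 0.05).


Step 1: Enumerate the 21 unordered pairs (i,j) with i<j and classify each by sign(x_j-x_i) * sign(y_j-y_i).
  (1,2):dx=+1,dy=+3->C; (1,3):dx=-2,dy=+5->D; (1,4):dx=+2,dy=-2->D; (1,5):dx=-6,dy=-6->C
  (1,6):dx=-3,dy=-8->C; (1,7):dx=-8,dy=-4->C; (2,3):dx=-3,dy=+2->D; (2,4):dx=+1,dy=-5->D
  (2,5):dx=-7,dy=-9->C; (2,6):dx=-4,dy=-11->C; (2,7):dx=-9,dy=-7->C; (3,4):dx=+4,dy=-7->D
  (3,5):dx=-4,dy=-11->C; (3,6):dx=-1,dy=-13->C; (3,7):dx=-6,dy=-9->C; (4,5):dx=-8,dy=-4->C
  (4,6):dx=-5,dy=-6->C; (4,7):dx=-10,dy=-2->C; (5,6):dx=+3,dy=-2->D; (5,7):dx=-2,dy=+2->D
  (6,7):dx=-5,dy=+4->D
Step 2: C = 13, D = 8, total pairs = 21.
Step 3: tau = (C - D)/(n(n-1)/2) = (13 - 8)/21 = 0.238095.
Step 4: Exact two-sided p-value (enumerate n! = 5040 permutations of y under H0): p = 0.561905.
Step 5: alpha = 0.05. fail to reject H0.

tau_b = 0.2381 (C=13, D=8), p = 0.561905, fail to reject H0.


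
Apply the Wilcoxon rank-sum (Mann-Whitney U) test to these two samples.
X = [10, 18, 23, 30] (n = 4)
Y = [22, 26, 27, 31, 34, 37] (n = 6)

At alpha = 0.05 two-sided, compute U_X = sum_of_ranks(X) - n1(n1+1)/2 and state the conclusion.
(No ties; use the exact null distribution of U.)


Step 1: Combine and sort all 10 observations; assign midranks.
sorted (value, group): (10,X), (18,X), (22,Y), (23,X), (26,Y), (27,Y), (30,X), (31,Y), (34,Y), (37,Y)
ranks: 10->1, 18->2, 22->3, 23->4, 26->5, 27->6, 30->7, 31->8, 34->9, 37->10
Step 2: Rank sum for X: R1 = 1 + 2 + 4 + 7 = 14.
Step 3: U_X = R1 - n1(n1+1)/2 = 14 - 4*5/2 = 14 - 10 = 4.
       U_Y = n1*n2 - U_X = 24 - 4 = 20.
Step 4: No ties, so the exact null distribution of U (based on enumerating the C(10,4) = 210 equally likely rank assignments) gives the two-sided p-value.
Step 5: p-value = 0.114286; compare to alpha = 0.05. fail to reject H0.

U_X = 4, p = 0.114286, fail to reject H0 at alpha = 0.05.


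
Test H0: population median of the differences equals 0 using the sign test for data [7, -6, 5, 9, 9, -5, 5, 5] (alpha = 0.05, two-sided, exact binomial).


Step 1: Discard zero differences. Original n = 8; n_eff = number of nonzero differences = 8.
Nonzero differences (with sign): +7, -6, +5, +9, +9, -5, +5, +5
Step 2: Count signs: positive = 6, negative = 2.
Step 3: Under H0: P(positive) = 0.5, so the number of positives S ~ Bin(8, 0.5).
Step 4: Two-sided exact p-value = sum of Bin(8,0.5) probabilities at or below the observed probability = 0.289062.
Step 5: alpha = 0.05. fail to reject H0.

n_eff = 8, pos = 6, neg = 2, p = 0.289062, fail to reject H0.


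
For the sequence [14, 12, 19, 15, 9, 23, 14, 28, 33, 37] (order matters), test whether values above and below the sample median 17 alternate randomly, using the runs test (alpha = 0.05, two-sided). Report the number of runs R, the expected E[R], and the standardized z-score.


Step 1: Compute median = 17; label A = above, B = below.
Labels in order: BBABBABAAA  (n_A = 5, n_B = 5)
Step 2: Count runs R = 6.
Step 3: Under H0 (random ordering), E[R] = 2*n_A*n_B/(n_A+n_B) + 1 = 2*5*5/10 + 1 = 6.0000.
        Var[R] = 2*n_A*n_B*(2*n_A*n_B - n_A - n_B) / ((n_A+n_B)^2 * (n_A+n_B-1)) = 2000/900 = 2.2222.
        SD[R] = 1.4907.
Step 4: R = E[R], so z = 0 with no continuity correction.
Step 5: Two-sided p-value via normal approximation = 2*(1 - Phi(|z|)) = 1.000000.
Step 6: alpha = 0.05. fail to reject H0.

R = 6, z = 0.0000, p = 1.000000, fail to reject H0.


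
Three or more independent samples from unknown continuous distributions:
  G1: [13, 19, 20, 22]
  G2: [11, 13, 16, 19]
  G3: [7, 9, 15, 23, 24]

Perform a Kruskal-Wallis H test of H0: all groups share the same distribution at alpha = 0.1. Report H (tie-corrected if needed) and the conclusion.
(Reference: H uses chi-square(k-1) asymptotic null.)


Step 1: Combine all N = 13 observations and assign midranks.
sorted (value, group, rank): (7,G3,1), (9,G3,2), (11,G2,3), (13,G1,4.5), (13,G2,4.5), (15,G3,6), (16,G2,7), (19,G1,8.5), (19,G2,8.5), (20,G1,10), (22,G1,11), (23,G3,12), (24,G3,13)
Step 2: Sum ranks within each group.
R_1 = 34 (n_1 = 4)
R_2 = 23 (n_2 = 4)
R_3 = 34 (n_3 = 5)
Step 3: H = 12/(N(N+1)) * sum(R_i^2/n_i) - 3(N+1)
     = 12/(13*14) * (34^2/4 + 23^2/4 + 34^2/5) - 3*14
     = 0.065934 * 652.45 - 42
     = 1.018681.
Step 4: Ties present; correction factor C = 1 - 12/(13^3 - 13) = 0.994505. Corrected H = 1.018681 / 0.994505 = 1.024309.
Step 5: Under H0, H ~ chi^2(2); p-value = 0.599203.
Step 6: alpha = 0.1. fail to reject H0.

H = 1.0243, df = 2, p = 0.599203, fail to reject H0.


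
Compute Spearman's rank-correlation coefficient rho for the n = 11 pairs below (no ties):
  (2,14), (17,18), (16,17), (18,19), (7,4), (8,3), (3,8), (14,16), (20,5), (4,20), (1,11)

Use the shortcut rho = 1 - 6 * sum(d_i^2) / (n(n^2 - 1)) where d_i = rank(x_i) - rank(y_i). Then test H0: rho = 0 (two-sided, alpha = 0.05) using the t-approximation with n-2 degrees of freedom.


Step 1: Rank x and y separately (midranks; no ties here).
rank(x): 2->2, 17->9, 16->8, 18->10, 7->5, 8->6, 3->3, 14->7, 20->11, 4->4, 1->1
rank(y): 14->6, 18->9, 17->8, 19->10, 4->2, 3->1, 8->4, 16->7, 5->3, 20->11, 11->5
Step 2: d_i = R_x(i) - R_y(i); compute d_i^2.
  (2-6)^2=16, (9-9)^2=0, (8-8)^2=0, (10-10)^2=0, (5-2)^2=9, (6-1)^2=25, (3-4)^2=1, (7-7)^2=0, (11-3)^2=64, (4-11)^2=49, (1-5)^2=16
sum(d^2) = 180.
Step 3: rho = 1 - 6*180 / (11*(11^2 - 1)) = 1 - 1080/1320 = 0.181818.
Step 4: Under H0, t = rho * sqrt((n-2)/(1-rho^2)) = 0.5547 ~ t(9).
Step 5: Two-sided p-value from the t-distribution with 9 df = 0.592615.
Step 6: alpha = 0.05. fail to reject H0.

rho = 0.1818, p = 0.592615, fail to reject H0 at alpha = 0.05.


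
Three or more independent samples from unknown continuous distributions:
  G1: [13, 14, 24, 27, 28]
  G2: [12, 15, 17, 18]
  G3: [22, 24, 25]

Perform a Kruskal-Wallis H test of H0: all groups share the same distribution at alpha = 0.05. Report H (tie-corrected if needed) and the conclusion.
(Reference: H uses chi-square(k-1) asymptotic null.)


Step 1: Combine all N = 12 observations and assign midranks.
sorted (value, group, rank): (12,G2,1), (13,G1,2), (14,G1,3), (15,G2,4), (17,G2,5), (18,G2,6), (22,G3,7), (24,G1,8.5), (24,G3,8.5), (25,G3,10), (27,G1,11), (28,G1,12)
Step 2: Sum ranks within each group.
R_1 = 36.5 (n_1 = 5)
R_2 = 16 (n_2 = 4)
R_3 = 25.5 (n_3 = 3)
Step 3: H = 12/(N(N+1)) * sum(R_i^2/n_i) - 3(N+1)
     = 12/(12*13) * (36.5^2/5 + 16^2/4 + 25.5^2/3) - 3*13
     = 0.076923 * 547.2 - 39
     = 3.092308.
Step 4: Ties present; correction factor C = 1 - 6/(12^3 - 12) = 0.996503. Corrected H = 3.092308 / 0.996503 = 3.103158.
Step 5: Under H0, H ~ chi^2(2); p-value = 0.211913.
Step 6: alpha = 0.05. fail to reject H0.

H = 3.1032, df = 2, p = 0.211913, fail to reject H0.


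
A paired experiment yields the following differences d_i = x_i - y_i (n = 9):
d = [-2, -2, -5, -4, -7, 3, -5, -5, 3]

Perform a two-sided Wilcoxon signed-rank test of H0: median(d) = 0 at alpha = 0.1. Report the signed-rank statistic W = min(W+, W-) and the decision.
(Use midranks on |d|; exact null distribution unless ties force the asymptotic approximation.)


Step 1: Drop any zero differences (none here) and take |d_i|.
|d| = [2, 2, 5, 4, 7, 3, 5, 5, 3]
Step 2: Midrank |d_i| (ties get averaged ranks).
ranks: |2|->1.5, |2|->1.5, |5|->7, |4|->5, |7|->9, |3|->3.5, |5|->7, |5|->7, |3|->3.5
Step 3: Attach original signs; sum ranks with positive sign and with negative sign.
W+ = 3.5 + 3.5 = 7
W- = 1.5 + 1.5 + 7 + 5 + 9 + 7 + 7 = 38
(Check: W+ + W- = 45 should equal n(n+1)/2 = 45.)
Step 4: Test statistic W = min(W+, W-) = 7.
Step 5: Ties in |d|, so use the tie-corrected normal approximation.
        E[W] = n(n+1)/4 = 9*10/4 = 22.5.
        Tie groups: |d|=2 (t=2), |d|=3 (t=2), |d|=5 (t=3); sum(t^3 - t) = 36.
        Var[W] = n(n+1)(2n+1)/24 - sum(t^3-t)/48 = 1710/24 - 36/48 = 70.5.
        z = (W - E[W]) / sqrt(Var[W]) = (7 - 22.5) / 8.3964 = -1.8460.
        Two-sided p = 2*Phi(z) = 0.064889.
Step 6: alpha = 0.1. reject H0.

W+ = 7, W- = 38, W = min = 7, p = 0.064889, reject H0.


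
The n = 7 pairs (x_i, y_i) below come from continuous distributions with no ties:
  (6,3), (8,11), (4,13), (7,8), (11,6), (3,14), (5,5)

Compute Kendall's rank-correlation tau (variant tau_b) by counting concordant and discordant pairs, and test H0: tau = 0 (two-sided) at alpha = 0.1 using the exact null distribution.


Step 1: Enumerate the 21 unordered pairs (i,j) with i<j and classify each by sign(x_j-x_i) * sign(y_j-y_i).
  (1,2):dx=+2,dy=+8->C; (1,3):dx=-2,dy=+10->D; (1,4):dx=+1,dy=+5->C; (1,5):dx=+5,dy=+3->C
  (1,6):dx=-3,dy=+11->D; (1,7):dx=-1,dy=+2->D; (2,3):dx=-4,dy=+2->D; (2,4):dx=-1,dy=-3->C
  (2,5):dx=+3,dy=-5->D; (2,6):dx=-5,dy=+3->D; (2,7):dx=-3,dy=-6->C; (3,4):dx=+3,dy=-5->D
  (3,5):dx=+7,dy=-7->D; (3,6):dx=-1,dy=+1->D; (3,7):dx=+1,dy=-8->D; (4,5):dx=+4,dy=-2->D
  (4,6):dx=-4,dy=+6->D; (4,7):dx=-2,dy=-3->C; (5,6):dx=-8,dy=+8->D; (5,7):dx=-6,dy=-1->C
  (6,7):dx=+2,dy=-9->D
Step 2: C = 7, D = 14, total pairs = 21.
Step 3: tau = (C - D)/(n(n-1)/2) = (7 - 14)/21 = -0.333333.
Step 4: Exact two-sided p-value (enumerate n! = 5040 permutations of y under H0): p = 0.381349.
Step 5: alpha = 0.1. fail to reject H0.

tau_b = -0.3333 (C=7, D=14), p = 0.381349, fail to reject H0.


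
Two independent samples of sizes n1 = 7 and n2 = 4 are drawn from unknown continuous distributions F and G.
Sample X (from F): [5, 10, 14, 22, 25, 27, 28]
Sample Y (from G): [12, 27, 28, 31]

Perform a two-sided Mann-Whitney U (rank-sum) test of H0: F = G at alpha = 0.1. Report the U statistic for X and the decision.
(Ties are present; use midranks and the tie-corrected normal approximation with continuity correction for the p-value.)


Step 1: Combine and sort all 11 observations; assign midranks.
sorted (value, group): (5,X), (10,X), (12,Y), (14,X), (22,X), (25,X), (27,X), (27,Y), (28,X), (28,Y), (31,Y)
ranks: 5->1, 10->2, 12->3, 14->4, 22->5, 25->6, 27->7.5, 27->7.5, 28->9.5, 28->9.5, 31->11
Step 2: Rank sum for X: R1 = 1 + 2 + 4 + 5 + 6 + 7.5 + 9.5 = 35.
Step 3: U_X = R1 - n1(n1+1)/2 = 35 - 7*8/2 = 35 - 28 = 7.
       U_Y = n1*n2 - U_X = 28 - 7 = 21.
Step 4: Ties are present, so use the tie-corrected normal approximation (with continuity correction) for the p-value.
Step 5: p-value = 0.217200; compare to alpha = 0.1. fail to reject H0.

U_X = 7, p = 0.217200, fail to reject H0 at alpha = 0.1.


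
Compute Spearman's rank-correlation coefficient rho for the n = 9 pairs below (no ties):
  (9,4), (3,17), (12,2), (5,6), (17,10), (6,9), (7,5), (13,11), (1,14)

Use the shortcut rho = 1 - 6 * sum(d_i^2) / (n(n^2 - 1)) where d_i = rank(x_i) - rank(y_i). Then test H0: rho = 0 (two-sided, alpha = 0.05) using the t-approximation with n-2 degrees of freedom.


Step 1: Rank x and y separately (midranks; no ties here).
rank(x): 9->6, 3->2, 12->7, 5->3, 17->9, 6->4, 7->5, 13->8, 1->1
rank(y): 4->2, 17->9, 2->1, 6->4, 10->6, 9->5, 5->3, 11->7, 14->8
Step 2: d_i = R_x(i) - R_y(i); compute d_i^2.
  (6-2)^2=16, (2-9)^2=49, (7-1)^2=36, (3-4)^2=1, (9-6)^2=9, (4-5)^2=1, (5-3)^2=4, (8-7)^2=1, (1-8)^2=49
sum(d^2) = 166.
Step 3: rho = 1 - 6*166 / (9*(9^2 - 1)) = 1 - 996/720 = -0.383333.
Step 4: Under H0, t = rho * sqrt((n-2)/(1-rho^2)) = -1.0981 ~ t(7).
Step 5: Two-sided p-value from the t-distribution with 7 df = 0.308495.
Step 6: alpha = 0.05. fail to reject H0.

rho = -0.3833, p = 0.308495, fail to reject H0 at alpha = 0.05.


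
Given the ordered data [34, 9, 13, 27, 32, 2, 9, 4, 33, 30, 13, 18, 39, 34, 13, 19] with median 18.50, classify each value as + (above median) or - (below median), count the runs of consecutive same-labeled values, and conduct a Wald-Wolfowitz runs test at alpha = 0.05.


Step 1: Compute median = 18.50; label A = above, B = below.
Labels in order: ABBAABBBAABBAABA  (n_A = 8, n_B = 8)
Step 2: Count runs R = 9.
Step 3: Under H0 (random ordering), E[R] = 2*n_A*n_B/(n_A+n_B) + 1 = 2*8*8/16 + 1 = 9.0000.
        Var[R] = 2*n_A*n_B*(2*n_A*n_B - n_A - n_B) / ((n_A+n_B)^2 * (n_A+n_B-1)) = 14336/3840 = 3.7333.
        SD[R] = 1.9322.
Step 4: R = E[R], so z = 0 with no continuity correction.
Step 5: Two-sided p-value via normal approximation = 2*(1 - Phi(|z|)) = 1.000000.
Step 6: alpha = 0.05. fail to reject H0.

R = 9, z = 0.0000, p = 1.000000, fail to reject H0.


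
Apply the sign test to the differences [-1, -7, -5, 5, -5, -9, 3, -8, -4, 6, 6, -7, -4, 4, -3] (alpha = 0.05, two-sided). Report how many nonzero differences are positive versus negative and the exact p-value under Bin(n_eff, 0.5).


Step 1: Discard zero differences. Original n = 15; n_eff = number of nonzero differences = 15.
Nonzero differences (with sign): -1, -7, -5, +5, -5, -9, +3, -8, -4, +6, +6, -7, -4, +4, -3
Step 2: Count signs: positive = 5, negative = 10.
Step 3: Under H0: P(positive) = 0.5, so the number of positives S ~ Bin(15, 0.5).
Step 4: Two-sided exact p-value = sum of Bin(15,0.5) probabilities at or below the observed probability = 0.301758.
Step 5: alpha = 0.05. fail to reject H0.

n_eff = 15, pos = 5, neg = 10, p = 0.301758, fail to reject H0.


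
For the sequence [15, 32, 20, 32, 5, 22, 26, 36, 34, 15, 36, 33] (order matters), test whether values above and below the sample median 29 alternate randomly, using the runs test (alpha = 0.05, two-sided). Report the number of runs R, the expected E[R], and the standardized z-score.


Step 1: Compute median = 29; label A = above, B = below.
Labels in order: BABABBBAABAA  (n_A = 6, n_B = 6)
Step 2: Count runs R = 8.
Step 3: Under H0 (random ordering), E[R] = 2*n_A*n_B/(n_A+n_B) + 1 = 2*6*6/12 + 1 = 7.0000.
        Var[R] = 2*n_A*n_B*(2*n_A*n_B - n_A - n_B) / ((n_A+n_B)^2 * (n_A+n_B-1)) = 4320/1584 = 2.7273.
        SD[R] = 1.6514.
Step 4: Continuity-corrected z = (R - 0.5 - E[R]) / SD[R] = (8 - 0.5 - 7.0000) / 1.6514 = 0.3028.
Step 5: Two-sided p-value via normal approximation = 2*(1 - Phi(|z|)) = 0.762069.
Step 6: alpha = 0.05. fail to reject H0.

R = 8, z = 0.3028, p = 0.762069, fail to reject H0.


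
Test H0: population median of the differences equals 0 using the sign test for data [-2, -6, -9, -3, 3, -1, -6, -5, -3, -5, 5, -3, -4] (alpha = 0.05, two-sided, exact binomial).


Step 1: Discard zero differences. Original n = 13; n_eff = number of nonzero differences = 13.
Nonzero differences (with sign): -2, -6, -9, -3, +3, -1, -6, -5, -3, -5, +5, -3, -4
Step 2: Count signs: positive = 2, negative = 11.
Step 3: Under H0: P(positive) = 0.5, so the number of positives S ~ Bin(13, 0.5).
Step 4: Two-sided exact p-value = sum of Bin(13,0.5) probabilities at or below the observed probability = 0.022461.
Step 5: alpha = 0.05. reject H0.

n_eff = 13, pos = 2, neg = 11, p = 0.022461, reject H0.


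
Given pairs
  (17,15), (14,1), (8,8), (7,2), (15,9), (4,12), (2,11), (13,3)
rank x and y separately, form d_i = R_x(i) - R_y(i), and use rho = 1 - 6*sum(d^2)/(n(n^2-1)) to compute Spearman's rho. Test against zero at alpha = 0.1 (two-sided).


Step 1: Rank x and y separately (midranks; no ties here).
rank(x): 17->8, 14->6, 8->4, 7->3, 15->7, 4->2, 2->1, 13->5
rank(y): 15->8, 1->1, 8->4, 2->2, 9->5, 12->7, 11->6, 3->3
Step 2: d_i = R_x(i) - R_y(i); compute d_i^2.
  (8-8)^2=0, (6-1)^2=25, (4-4)^2=0, (3-2)^2=1, (7-5)^2=4, (2-7)^2=25, (1-6)^2=25, (5-3)^2=4
sum(d^2) = 84.
Step 3: rho = 1 - 6*84 / (8*(8^2 - 1)) = 1 - 504/504 = 0.000000.
Step 4: Under H0, t = rho * sqrt((n-2)/(1-rho^2)) = 0.0000 ~ t(6).
Step 5: Two-sided p-value from the t-distribution with 6 df = 1.000000.
Step 6: alpha = 0.1. fail to reject H0.

rho = 0.0000, p = 1.000000, fail to reject H0 at alpha = 0.1.


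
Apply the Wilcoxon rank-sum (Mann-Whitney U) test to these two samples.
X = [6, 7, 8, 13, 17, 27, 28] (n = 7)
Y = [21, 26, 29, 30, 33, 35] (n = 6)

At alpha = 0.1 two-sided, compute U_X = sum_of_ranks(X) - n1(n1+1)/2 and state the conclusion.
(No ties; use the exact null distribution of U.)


Step 1: Combine and sort all 13 observations; assign midranks.
sorted (value, group): (6,X), (7,X), (8,X), (13,X), (17,X), (21,Y), (26,Y), (27,X), (28,X), (29,Y), (30,Y), (33,Y), (35,Y)
ranks: 6->1, 7->2, 8->3, 13->4, 17->5, 21->6, 26->7, 27->8, 28->9, 29->10, 30->11, 33->12, 35->13
Step 2: Rank sum for X: R1 = 1 + 2 + 3 + 4 + 5 + 8 + 9 = 32.
Step 3: U_X = R1 - n1(n1+1)/2 = 32 - 7*8/2 = 32 - 28 = 4.
       U_Y = n1*n2 - U_X = 42 - 4 = 38.
Step 4: No ties, so the exact null distribution of U (based on enumerating the C(13,7) = 1716 equally likely rank assignments) gives the two-sided p-value.
Step 5: p-value = 0.013986; compare to alpha = 0.1. reject H0.

U_X = 4, p = 0.013986, reject H0 at alpha = 0.1.


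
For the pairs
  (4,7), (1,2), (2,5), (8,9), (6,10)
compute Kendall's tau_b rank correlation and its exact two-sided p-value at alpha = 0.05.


Step 1: Enumerate the 10 unordered pairs (i,j) with i<j and classify each by sign(x_j-x_i) * sign(y_j-y_i).
  (1,2):dx=-3,dy=-5->C; (1,3):dx=-2,dy=-2->C; (1,4):dx=+4,dy=+2->C; (1,5):dx=+2,dy=+3->C
  (2,3):dx=+1,dy=+3->C; (2,4):dx=+7,dy=+7->C; (2,5):dx=+5,dy=+8->C; (3,4):dx=+6,dy=+4->C
  (3,5):dx=+4,dy=+5->C; (4,5):dx=-2,dy=+1->D
Step 2: C = 9, D = 1, total pairs = 10.
Step 3: tau = (C - D)/(n(n-1)/2) = (9 - 1)/10 = 0.800000.
Step 4: Exact two-sided p-value (enumerate n! = 120 permutations of y under H0): p = 0.083333.
Step 5: alpha = 0.05. fail to reject H0.

tau_b = 0.8000 (C=9, D=1), p = 0.083333, fail to reject H0.


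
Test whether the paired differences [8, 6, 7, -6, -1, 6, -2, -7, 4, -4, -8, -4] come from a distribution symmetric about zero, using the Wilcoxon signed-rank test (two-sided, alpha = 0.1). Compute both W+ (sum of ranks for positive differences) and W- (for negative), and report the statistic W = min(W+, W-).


Step 1: Drop any zero differences (none here) and take |d_i|.
|d| = [8, 6, 7, 6, 1, 6, 2, 7, 4, 4, 8, 4]
Step 2: Midrank |d_i| (ties get averaged ranks).
ranks: |8|->11.5, |6|->7, |7|->9.5, |6|->7, |1|->1, |6|->7, |2|->2, |7|->9.5, |4|->4, |4|->4, |8|->11.5, |4|->4
Step 3: Attach original signs; sum ranks with positive sign and with negative sign.
W+ = 11.5 + 7 + 9.5 + 7 + 4 = 39
W- = 7 + 1 + 2 + 9.5 + 4 + 11.5 + 4 = 39
(Check: W+ + W- = 78 should equal n(n+1)/2 = 78.)
Step 4: Test statistic W = min(W+, W-) = 39.
Step 5: Ties in |d|, so use the tie-corrected normal approximation.
        E[W] = n(n+1)/4 = 12*13/4 = 39.
        Tie groups: |d|=4 (t=3), |d|=6 (t=3), |d|=7 (t=2), |d|=8 (t=2); sum(t^3 - t) = 60.
        Var[W] = n(n+1)(2n+1)/24 - sum(t^3-t)/48 = 3900/24 - 60/48 = 161.25.
        z = (W - E[W]) / sqrt(Var[W]) = (39 - 39) / 12.6984 = 0.0000.
        Two-sided p = 2*Phi(z) = 1.000000.
Step 6: alpha = 0.1. fail to reject H0.

W+ = 39, W- = 39, W = min = 39, p = 1.000000, fail to reject H0.
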